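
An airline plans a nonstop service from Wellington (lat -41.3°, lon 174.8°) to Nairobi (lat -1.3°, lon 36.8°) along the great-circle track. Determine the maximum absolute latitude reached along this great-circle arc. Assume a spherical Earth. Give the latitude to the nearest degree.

≈ -53°

The great circle lies in the plane with unit normal n̂ = (p₁ × p₂)/|p₁ × p₂|.
Here n̂_z ≈ -0.599; the vertex latitude is φ_max = arccos|n̂_z| ≈ 53.2°.
Check via Clairaut: cos φ_max = |cos φ₁| · sin C = cos(41.3°)·sin(127.2°) ≈ 0.599, again giving ≈ 53.2°.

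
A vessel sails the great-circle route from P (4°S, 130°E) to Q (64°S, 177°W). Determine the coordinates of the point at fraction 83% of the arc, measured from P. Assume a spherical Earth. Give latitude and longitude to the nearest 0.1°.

≈ (56.1°S, 164.6°E)

Write both endpoints as unit vectors p₁, p₂ with components (cos φ cos λ, cos φ sin λ, sin φ).
The central angle between the endpoints is δ = arccos(p₁·p₂) ≈ 1.239 rad (71.0°).
Interpolate at f = 0.83 with slerp weights a = sin((1−f)δ)/sin δ ≈ 0.221, b = sin(fδ)/sin δ ≈ 0.906.
p = a·p₁ + b·p₂ ≈ (-0.538, 0.148, -0.830); φ = arcsin(p_z) ≈ -56.06°, λ = atan2(p_y, p_x) ≈ 164.61°.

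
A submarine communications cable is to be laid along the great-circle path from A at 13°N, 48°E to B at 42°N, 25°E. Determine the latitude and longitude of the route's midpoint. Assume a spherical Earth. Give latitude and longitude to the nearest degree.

≈ 28°N, 38°E

Write both endpoints as unit vectors p₁, p₂ with components (cos φ cos λ, cos φ sin λ, sin φ).
The central angle between the endpoints is δ = arccos(p₁·p₂) ≈ 0.615 rad (35.2°).
Interpolate at f = 1/2 with slerp weights a = sin((1−f)δ)/sin δ ≈ 0.525, b = sin(fδ)/sin δ ≈ 0.525.
p = a·p₁ + b·p₂ ≈ (0.695, 0.545, 0.469); φ = arcsin(p_z) ≈ 27.97°, λ = atan2(p_y, p_x) ≈ 38.07°.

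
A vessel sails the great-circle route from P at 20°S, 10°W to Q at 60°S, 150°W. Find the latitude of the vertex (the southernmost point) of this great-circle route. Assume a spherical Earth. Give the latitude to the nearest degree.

The great circle lies in the plane with unit normal n̂ = (p₁ × p₂)/|p₁ × p₂|.
Here n̂_z ≈ -0.303; the vertex latitude is φ_max = arccos|n̂_z| ≈ 72.4°.

≈ 72°S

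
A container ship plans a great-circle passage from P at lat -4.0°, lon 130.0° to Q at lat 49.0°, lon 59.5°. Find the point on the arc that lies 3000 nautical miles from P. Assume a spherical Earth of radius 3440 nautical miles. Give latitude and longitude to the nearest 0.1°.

The haversine formula gives a central angle δ ≈ 1.404 rad (80.5°) between the endpoints. The total great-circle distance is δ·R ≈ 1.404 × 3440 ≈ 4830 nmi, so the target fraction is f = 3000/4830 ≈ 0.621.
Interpolate at f ≈ 0.621 with slerp weights a = sin((1−f)δ)/sin δ ≈ 0.514, b = sin(fδ)/sin δ ≈ 0.776.
p = a·p₁ + b·p₂ ≈ (-0.071, 0.832, 0.550); φ = arcsin(p_z) ≈ 33.37°, λ = atan2(p_y, p_x) ≈ 94.90°.

≈ lat 33.4°, lon 94.9°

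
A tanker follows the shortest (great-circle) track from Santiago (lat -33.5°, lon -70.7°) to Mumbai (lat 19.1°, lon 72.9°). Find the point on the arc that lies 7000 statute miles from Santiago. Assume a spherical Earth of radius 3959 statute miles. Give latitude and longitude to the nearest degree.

From cos δ = sin φ₁ sin φ₂ + cos φ₁ cos φ₂ cos Δλ, the central angle is δ ≈ 2.523 rad (144.6°). The total great-circle distance is δ·R ≈ 2.523 × 3959 ≈ 9990 mi, so the target fraction is f = 7000/9990 ≈ 0.701.
Interpolate at f ≈ 0.701 with slerp weights a = sin((1−f)δ)/sin δ ≈ 1.182, b = sin(fδ)/sin δ ≈ 1.692.
p = a·p₁ + b·p₂ ≈ (0.796, 0.597, -0.099); φ = arcsin(p_z) ≈ -5.68°, λ = atan2(p_y, p_x) ≈ 36.89°.

≈ lat -6°, lon 37°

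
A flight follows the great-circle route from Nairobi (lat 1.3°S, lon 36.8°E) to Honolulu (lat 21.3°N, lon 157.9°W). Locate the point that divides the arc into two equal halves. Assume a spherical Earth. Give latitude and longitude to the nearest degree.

Write both endpoints as unit vectors p₁, p₂ with components (cos φ cos λ, cos φ sin λ, sin φ).
The central angle between the endpoints is δ = arccos(p₁·p₂) ≈ 2.712 rad (155.4°).
Interpolate at f = 1/2 with slerp weights a = sin((1−f)δ)/sin δ ≈ 2.347, b = sin(fδ)/sin δ ≈ 2.347.
p = a·p₁ + b·p₂ ≈ (-0.147, 0.583, 0.799); φ = arcsin(p_z) ≈ 53.05°, λ = atan2(p_y, p_x) ≈ 104.17°.

≈ lat 53°N, lon 104°E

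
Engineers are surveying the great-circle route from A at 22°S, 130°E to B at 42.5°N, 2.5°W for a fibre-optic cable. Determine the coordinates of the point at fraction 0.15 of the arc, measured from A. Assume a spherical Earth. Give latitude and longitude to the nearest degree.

Convert each endpoint to a unit vector on the sphere (x = cos φ cos λ, y = cos φ sin λ, z = sin φ).
The central angle between the endpoints is δ = arccos(p₁·p₂) ≈ 2.367 rad (135.6°).
Interpolate at f = 0.15 with slerp weights a = sin((1−f)δ)/sin δ ≈ 1.293, b = sin(fδ)/sin δ ≈ 0.497.
p = a·p₁ + b·p₂ ≈ (-0.404, 0.902, -0.148); φ = arcsin(p_z) ≈ -8.54°, λ = atan2(p_y, p_x) ≈ 114.14°.

≈ 9°S, 114°E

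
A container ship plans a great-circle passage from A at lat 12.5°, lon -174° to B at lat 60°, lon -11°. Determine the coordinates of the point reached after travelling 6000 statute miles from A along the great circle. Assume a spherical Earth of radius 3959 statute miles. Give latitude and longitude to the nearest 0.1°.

Convert each endpoint to a unit vector on the sphere (x = cos φ cos λ, y = cos φ sin λ, z = sin φ).
The central angle between the endpoints is δ = arccos(p₁·p₂) ≈ 1.854 rad (106.2°). The total great-circle distance is δ·R ≈ 1.854 × 3959 ≈ 7340 mi, so the target fraction is f = 6000/7340 ≈ 0.817.
Interpolate at f ≈ 0.817 with slerp weights a = sin((1−f)δ)/sin δ ≈ 0.346, b = sin(fδ)/sin δ ≈ 1.040.
p = a·p₁ + b·p₂ ≈ (0.175, -0.134, 0.975); φ = arcsin(p_z) ≈ 77.26°, λ = atan2(p_y, p_x) ≈ -37.59°.

≈ lat 77.3°, lon -37.6°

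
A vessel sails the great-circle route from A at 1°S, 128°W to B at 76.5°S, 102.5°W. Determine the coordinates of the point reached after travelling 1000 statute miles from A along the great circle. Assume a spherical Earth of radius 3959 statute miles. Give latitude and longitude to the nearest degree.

Write both endpoints as unit vectors p₁, p₂ with components (cos φ cos λ, cos φ sin λ, sin φ).
The central angle between the endpoints is δ = arccos(p₁·p₂) ≈ 1.341 rad (76.8°). The total great-circle distance is δ·R ≈ 1.341 × 3959 ≈ 5310 mi, so the target fraction is f = 1000/5310 ≈ 0.188.
Interpolate at f ≈ 0.188 with slerp weights a = sin((1−f)δ)/sin δ ≈ 0.910, b = sin(fδ)/sin δ ≈ 0.257.
p = a·p₁ + b·p₂ ≈ (-0.573, -0.775, -0.265); φ = arcsin(p_z) ≈ -15.39°, λ = atan2(p_y, p_x) ≈ -126.47°.

≈ 15°S, 126°W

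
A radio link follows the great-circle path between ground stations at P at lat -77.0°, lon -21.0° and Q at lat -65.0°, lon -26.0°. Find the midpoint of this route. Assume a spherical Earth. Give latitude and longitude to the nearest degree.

≈ lat -71°, lon -24°

Write both endpoints as unit vectors p₁, p₂ with components (cos φ cos λ, cos φ sin λ, sin φ).
The central angle between the endpoints is δ = arccos(p₁·p₂) ≈ 0.211 rad (12.1°).
Interpolate at f = 1/2 with slerp weights a = sin((1−f)δ)/sin δ ≈ 0.503, b = sin(fδ)/sin δ ≈ 0.503.
p = a·p₁ + b·p₂ ≈ (0.297, -0.134, -0.946); φ = arcsin(p_z) ≈ -71.02°, λ = atan2(p_y, p_x) ≈ -24.26°.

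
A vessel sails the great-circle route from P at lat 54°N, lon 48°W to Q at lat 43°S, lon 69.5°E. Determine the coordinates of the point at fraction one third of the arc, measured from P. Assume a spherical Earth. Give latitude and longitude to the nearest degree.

≈ lat 29°N, lon 6°E

The haversine formula gives a central angle δ ≈ 2.419 rad (138.6°) between the endpoints.
Interpolate at f = 1/3 with slerp weights a = sin((1−f)δ)/sin δ ≈ 1.511, b = sin(fδ)/sin δ ≈ 1.092.
p = a·p₁ + b·p₂ ≈ (0.874, 0.088, 0.478); φ = arcsin(p_z) ≈ 28.55°, λ = atan2(p_y, p_x) ≈ 5.74°.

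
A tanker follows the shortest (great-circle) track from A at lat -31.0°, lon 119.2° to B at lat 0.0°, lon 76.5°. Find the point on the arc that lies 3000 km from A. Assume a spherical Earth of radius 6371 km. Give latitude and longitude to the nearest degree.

Write both endpoints as unit vectors p₁, p₂ with components (cos φ cos λ, cos φ sin λ, sin φ).
The central angle between the endpoints is δ = arccos(p₁·p₂) ≈ 0.889 rad (51.0°). The total great-circle distance is δ·R ≈ 0.889 × 6371 ≈ 5666 km, so the target fraction is f = 3000/5666 ≈ 0.529.
Interpolate at f ≈ 0.529 with slerp weights a = sin((1−f)δ)/sin δ ≈ 0.523, b = sin(fδ)/sin δ ≈ 0.584.
p = a·p₁ + b·p₂ ≈ (-0.082, 0.959, -0.269); φ = arcsin(p_z) ≈ -15.63°, λ = atan2(p_y, p_x) ≈ 94.91°.

≈ lat -16°, lon 95°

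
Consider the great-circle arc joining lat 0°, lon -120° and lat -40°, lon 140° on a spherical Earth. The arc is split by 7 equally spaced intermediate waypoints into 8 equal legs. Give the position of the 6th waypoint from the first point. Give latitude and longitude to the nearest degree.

≈ lat -38°, lon 172°

From cos δ = sin φ₁ sin φ₂ + cos φ₁ cos φ₂ cos Δλ, the central angle is δ ≈ 1.704 rad (97.6°).
Interpolate at f = 6/8 with slerp weights a = sin((1−f)δ)/sin δ ≈ 0.417, b = sin(fδ)/sin δ ≈ 0.966.
p = a·p₁ + b·p₂ ≈ (-0.775, 0.115, -0.621); φ = arcsin(p_z) ≈ -38.39°, λ = atan2(p_y, p_x) ≈ 171.59°.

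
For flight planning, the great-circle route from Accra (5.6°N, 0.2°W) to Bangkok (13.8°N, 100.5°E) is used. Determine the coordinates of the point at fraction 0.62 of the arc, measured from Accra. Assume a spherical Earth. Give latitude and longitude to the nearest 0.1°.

From cos δ = sin φ₁ sin φ₂ + cos φ₁ cos φ₂ cos Δλ, the central angle is δ ≈ 1.728 rad (99.0°).
Interpolate at f = 0.62 with slerp weights a = sin((1−f)δ)/sin δ ≈ 0.618, b = sin(fδ)/sin δ ≈ 0.889.
p = a·p₁ + b·p₂ ≈ (0.458, 0.846, 0.272); φ = arcsin(p_z) ≈ 15.80°, λ = atan2(p_y, p_x) ≈ 61.60°.

≈ 15.8°N, 61.6°E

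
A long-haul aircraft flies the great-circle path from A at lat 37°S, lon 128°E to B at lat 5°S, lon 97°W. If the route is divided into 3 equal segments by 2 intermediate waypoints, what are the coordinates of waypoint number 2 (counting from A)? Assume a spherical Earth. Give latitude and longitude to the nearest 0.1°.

The haversine formula gives a central angle δ ≈ 2.106 rad (120.7°) between the endpoints.
Interpolate at f = 2/3 with slerp weights a = sin((1−f)δ)/sin δ ≈ 0.751, b = sin(fδ)/sin δ ≈ 1.147.
p = a·p₁ + b·p₂ ≈ (-0.508, -0.661, -0.552); φ = arcsin(p_z) ≈ -33.49°, λ = atan2(p_y, p_x) ≈ -127.56°.

≈ lat 33.5°S, lon 127.6°W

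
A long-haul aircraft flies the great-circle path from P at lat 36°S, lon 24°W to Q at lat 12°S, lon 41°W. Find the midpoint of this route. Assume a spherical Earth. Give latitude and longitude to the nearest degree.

Convert each endpoint to a unit vector on the sphere (x = cos φ cos λ, y = cos φ sin λ, z = sin φ).
The central angle between the endpoints is δ = arccos(p₁·p₂) ≈ 0.497 rad (28.5°).
Interpolate at f = 1/2 with slerp weights a = sin((1−f)δ)/sin δ ≈ 0.516, b = sin(fδ)/sin δ ≈ 0.516.
p = a·p₁ + b·p₂ ≈ (0.762, -0.501, -0.410); φ = arcsin(p_z) ≈ -24.23°, λ = atan2(p_y, p_x) ≈ -33.31°.

≈ lat 24°S, lon 33°W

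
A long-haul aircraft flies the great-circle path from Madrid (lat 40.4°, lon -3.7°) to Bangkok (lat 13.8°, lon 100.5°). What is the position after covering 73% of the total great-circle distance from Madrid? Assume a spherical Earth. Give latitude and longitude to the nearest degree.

Write both endpoints as unit vectors p₁, p₂ with components (cos φ cos λ, cos φ sin λ, sin φ).
The central angle between the endpoints is δ = arccos(p₁·p₂) ≈ 1.598 rad (91.5°).
Interpolate at f = 0.73 with slerp weights a = sin((1−f)δ)/sin δ ≈ 0.418, b = sin(fδ)/sin δ ≈ 0.920.
p = a·p₁ + b·p₂ ≈ (0.155, 0.858, 0.490); φ = arcsin(p_z) ≈ 29.37°, λ = atan2(p_y, p_x) ≈ 79.75°.

≈ lat 29°, lon 80°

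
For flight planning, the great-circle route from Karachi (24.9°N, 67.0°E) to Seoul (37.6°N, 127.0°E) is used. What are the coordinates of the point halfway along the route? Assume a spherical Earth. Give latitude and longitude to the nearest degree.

≈ 35°N, 95°E

The haversine formula gives a central angle δ ≈ 0.907 rad (52.0°) between the endpoints.
Interpolate at f = 1/2 with slerp weights a = sin((1−f)δ)/sin δ ≈ 0.556, b = sin(fδ)/sin δ ≈ 0.556.
p = a·p₁ + b·p₂ ≈ (-0.068, 0.816, 0.574); φ = arcsin(p_z) ≈ 35.00°, λ = atan2(p_y, p_x) ≈ 94.77°.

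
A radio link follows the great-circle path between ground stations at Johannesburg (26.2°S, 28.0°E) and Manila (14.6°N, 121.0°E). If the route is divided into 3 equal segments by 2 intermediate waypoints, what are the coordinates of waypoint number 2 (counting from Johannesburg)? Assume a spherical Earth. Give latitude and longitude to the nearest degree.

≈ (1°S, 91°E)

The haversine formula gives a central angle δ ≈ 1.728 rad (99.0°) between the endpoints.
Interpolate at f = 2/3 with slerp weights a = sin((1−f)δ)/sin δ ≈ 0.552, b = sin(fδ)/sin δ ≈ 0.925.
p = a·p₁ + b·p₂ ≈ (-0.024, 1.000, -0.010); φ = arcsin(p_z) ≈ -0.59°, λ = atan2(p_y, p_x) ≈ 91.38°.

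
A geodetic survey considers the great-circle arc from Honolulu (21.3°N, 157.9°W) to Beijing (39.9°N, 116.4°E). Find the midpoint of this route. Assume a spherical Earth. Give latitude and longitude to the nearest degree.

≈ 39°N, 164°E

From cos δ = sin φ₁ sin φ₂ + cos φ₁ cos φ₂ cos Δλ, the central angle is δ ≈ 1.280 rad (73.3°).
Interpolate at f = 1/2 with slerp weights a = sin((1−f)δ)/sin δ ≈ 0.623, b = sin(fδ)/sin δ ≈ 0.623.
p = a·p₁ + b·p₂ ≈ (-0.751, 0.210, 0.626); φ = arcsin(p_z) ≈ 38.78°, λ = atan2(p_y, p_x) ≈ 164.38°.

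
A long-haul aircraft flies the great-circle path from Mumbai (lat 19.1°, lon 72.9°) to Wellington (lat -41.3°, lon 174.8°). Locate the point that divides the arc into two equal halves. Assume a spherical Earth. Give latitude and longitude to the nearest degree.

≈ lat -17°, lon 116°

The haversine formula gives a central angle δ ≈ 1.942 rad (111.2°) between the endpoints.
Interpolate at f = 1/2 with slerp weights a = sin((1−f)δ)/sin δ ≈ 0.886, b = sin(fδ)/sin δ ≈ 0.886.
p = a·p₁ + b·p₂ ≈ (-0.416, 0.860, -0.295); φ = arcsin(p_z) ≈ -17.14°, λ = atan2(p_y, p_x) ≈ 115.84°.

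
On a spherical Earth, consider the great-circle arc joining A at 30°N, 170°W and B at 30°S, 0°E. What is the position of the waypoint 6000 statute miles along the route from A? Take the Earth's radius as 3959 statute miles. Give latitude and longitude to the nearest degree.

≈ 1°S, 84°W

The haversine formula gives a central angle δ ≈ 2.990 rad (171.3°) between the endpoints. The total great-circle distance is δ·R ≈ 2.990 × 3959 ≈ 11839 mi, so the target fraction is f = 6000/11839 ≈ 0.507.
Interpolate at f ≈ 0.507 with slerp weights a = sin((1−f)δ)/sin δ ≈ 6.613, b = sin(fδ)/sin δ ≈ 6.633.
p = a·p₁ + b·p₂ ≈ (0.105, -0.994, -0.010); φ = arcsin(p_z) ≈ -0.58°, λ = atan2(p_y, p_x) ≈ -83.99°.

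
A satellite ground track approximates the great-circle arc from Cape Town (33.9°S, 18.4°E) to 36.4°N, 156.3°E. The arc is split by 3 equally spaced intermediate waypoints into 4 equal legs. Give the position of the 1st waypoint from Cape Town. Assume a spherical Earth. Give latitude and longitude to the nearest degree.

The haversine formula gives a central angle δ ≈ 2.544 rad (145.8°) between the endpoints.
Interpolate at f = 1/4 with slerp weights a = sin((1−f)δ)/sin δ ≈ 1.677, b = sin(fδ)/sin δ ≈ 1.056.
p = a·p₁ + b·p₂ ≈ (0.543, 0.781, -0.309); φ = arcsin(p_z) ≈ -18.00°, λ = atan2(p_y, p_x) ≈ 55.19°.

≈ 18°S, 55°E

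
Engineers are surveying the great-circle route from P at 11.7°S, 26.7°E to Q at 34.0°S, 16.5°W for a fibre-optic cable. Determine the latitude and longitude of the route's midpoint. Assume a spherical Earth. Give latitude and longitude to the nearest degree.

The haversine formula gives a central angle δ ≈ 0.788 rad (45.2°) between the endpoints.
Interpolate at f = 1/2 with slerp weights a = sin((1−f)δ)/sin δ ≈ 0.542, b = sin(fδ)/sin δ ≈ 0.542.
p = a·p₁ + b·p₂ ≈ (0.904, 0.111, -0.413); φ = arcsin(p_z) ≈ -24.37°, λ = atan2(p_y, p_x) ≈ 6.98°.

≈ 24°S, 7°E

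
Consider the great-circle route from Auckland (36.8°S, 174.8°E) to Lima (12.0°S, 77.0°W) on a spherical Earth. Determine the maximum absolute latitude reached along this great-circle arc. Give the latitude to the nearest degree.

≈ 41°S

The great circle lies in the plane with unit normal n̂ = (p₁ × p₂)/|p₁ × p₂|.
Here n̂_z ≈ +0.749; the vertex latitude is φ_max = arccos|n̂_z| ≈ 41.5°.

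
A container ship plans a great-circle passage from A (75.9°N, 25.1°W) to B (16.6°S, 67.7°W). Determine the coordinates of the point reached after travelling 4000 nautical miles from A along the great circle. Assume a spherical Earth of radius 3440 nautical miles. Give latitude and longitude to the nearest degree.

The haversine formula gives a central angle δ ≈ 1.676 rad (96.0°) between the endpoints. The total great-circle distance is δ·R ≈ 1.676 × 3440 ≈ 5766 nmi, so the target fraction is f = 4000/5766 ≈ 0.694.
Interpolate at f ≈ 0.694 with slerp weights a = sin((1−f)δ)/sin δ ≈ 0.494, b = sin(fδ)/sin δ ≈ 0.923.
p = a·p₁ + b·p₂ ≈ (0.445, -0.869, 0.215); φ = arcsin(p_z) ≈ 12.43°, λ = atan2(p_y, p_x) ≈ -62.92°.

≈ (12°N, 63°W)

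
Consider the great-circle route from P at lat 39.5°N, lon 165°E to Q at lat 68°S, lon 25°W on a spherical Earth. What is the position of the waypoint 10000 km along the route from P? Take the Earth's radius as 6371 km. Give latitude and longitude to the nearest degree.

Convert each endpoint to a unit vector on the sphere (x = cos φ cos λ, y = cos φ sin λ, z = sin φ).
The central angle between the endpoints is δ = arccos(p₁·p₂) ≈ 2.635 rad (151.0°). The total great-circle distance is δ·R ≈ 2.635 × 6371 ≈ 16788 km, so the target fraction is f = 10000/16788 ≈ 0.596.
Interpolate at f ≈ 0.596 with slerp weights a = sin((1−f)δ)/sin δ ≈ 1.804, b = sin(fδ)/sin δ ≈ 2.061.
p = a·p₁ + b·p₂ ≈ (-0.644, 0.034, -0.764); φ = arcsin(p_z) ≈ -49.81°, λ = atan2(p_y, p_x) ≈ 176.99°.

≈ lat 50°S, lon 177°E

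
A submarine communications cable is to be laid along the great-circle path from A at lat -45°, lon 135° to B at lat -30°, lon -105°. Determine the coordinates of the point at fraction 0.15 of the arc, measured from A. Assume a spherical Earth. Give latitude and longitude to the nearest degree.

≈ lat -53°, lon 151°

The haversine formula gives a central angle δ ≈ 1.523 rad (87.3°) between the endpoints.
Interpolate at f = 0.15 with slerp weights a = sin((1−f)δ)/sin δ ≈ 0.963, b = sin(fδ)/sin δ ≈ 0.227.
p = a·p₁ + b·p₂ ≈ (-0.532, 0.292, -0.795); φ = arcsin(p_z) ≈ -52.61°, λ = atan2(p_y, p_x) ≈ 151.27°.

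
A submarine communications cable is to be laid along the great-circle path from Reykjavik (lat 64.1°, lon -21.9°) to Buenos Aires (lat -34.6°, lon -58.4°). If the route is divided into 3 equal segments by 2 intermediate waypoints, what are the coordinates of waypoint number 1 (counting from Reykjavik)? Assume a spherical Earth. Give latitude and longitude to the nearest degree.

Convert each endpoint to a unit vector on the sphere (x = cos φ cos λ, y = cos φ sin λ, z = sin φ).
The central angle between the endpoints is δ = arccos(p₁·p₂) ≈ 1.794 rad (102.8°).
Interpolate at f = 1/3 with slerp weights a = sin((1−f)δ)/sin δ ≈ 0.954, b = sin(fδ)/sin δ ≈ 0.577.
p = a·p₁ + b·p₂ ≈ (0.636, -0.560, 0.531); φ = arcsin(p_z) ≈ 32.05°, λ = atan2(p_y, p_x) ≈ -41.39°.

≈ lat 32°, lon -41°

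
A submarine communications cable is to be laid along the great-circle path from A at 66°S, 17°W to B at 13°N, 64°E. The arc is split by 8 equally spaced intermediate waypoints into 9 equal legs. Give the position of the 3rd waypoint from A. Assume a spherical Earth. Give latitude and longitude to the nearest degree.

≈ 46°S, 32°E

Write both endpoints as unit vectors p₁, p₂ with components (cos φ cos λ, cos φ sin λ, sin φ).
The central angle between the endpoints is δ = arccos(p₁·p₂) ≈ 1.715 rad (98.3°).
Interpolate at f = 3/9 with slerp weights a = sin((1−f)δ)/sin δ ≈ 0.919, b = sin(fδ)/sin δ ≈ 0.547.
p = a·p₁ + b·p₂ ≈ (0.591, 0.369, -0.717); φ = arcsin(p_z) ≈ -45.81°, λ = atan2(p_y, p_x) ≈ 32.00°.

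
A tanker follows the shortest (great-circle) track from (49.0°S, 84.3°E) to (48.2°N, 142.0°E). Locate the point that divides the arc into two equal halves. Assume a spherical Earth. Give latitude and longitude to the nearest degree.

Convert each endpoint to a unit vector on the sphere (x = cos φ cos λ, y = cos φ sin λ, z = sin φ).
The central angle between the endpoints is δ = arccos(p₁·p₂) ≈ 1.906 rad (109.2°).
Interpolate at f = 1/2 with slerp weights a = sin((1−f)δ)/sin δ ≈ 0.863, b = sin(fδ)/sin δ ≈ 0.863.
p = a·p₁ + b·p₂ ≈ (-0.397, 0.918, -0.008); φ = arcsin(p_z) ≈ -0.46°, λ = atan2(p_y, p_x) ≈ 113.40°.

≈ (0°N, 113°E)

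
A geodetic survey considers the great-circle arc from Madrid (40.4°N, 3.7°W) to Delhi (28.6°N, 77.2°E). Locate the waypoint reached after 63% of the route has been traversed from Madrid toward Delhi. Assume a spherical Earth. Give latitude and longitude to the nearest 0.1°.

The haversine formula gives a central angle δ ≈ 1.142 rad (65.4°) between the endpoints.
Interpolate at f = 0.63 with slerp weights a = sin((1−f)δ)/sin δ ≈ 0.451, b = sin(fδ)/sin δ ≈ 0.725.
p = a·p₁ + b·p₂ ≈ (0.484, 0.598, 0.639); φ = arcsin(p_z) ≈ 39.72°, λ = atan2(p_y, p_x) ≈ 51.05°.

≈ 39.7°N, 51.0°E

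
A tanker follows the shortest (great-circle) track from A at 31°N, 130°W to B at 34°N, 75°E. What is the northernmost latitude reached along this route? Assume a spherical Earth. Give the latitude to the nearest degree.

≈ 71°N

The great circle lies in the plane with unit normal n̂ = (p₁ × p₂)/|p₁ × p₂|.
Here n̂_z ≈ -0.321; the vertex latitude is φ_max = arccos|n̂_z| ≈ 71.3°.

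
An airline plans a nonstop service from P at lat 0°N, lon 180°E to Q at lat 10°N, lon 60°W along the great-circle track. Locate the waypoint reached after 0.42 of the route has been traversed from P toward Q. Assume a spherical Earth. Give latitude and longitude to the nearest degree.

≈ lat 9°N, lon 130°W

Write both endpoints as unit vectors p₁, p₂ with components (cos φ cos λ, cos φ sin λ, sin φ).
The central angle between the endpoints is δ = arccos(p₁·p₂) ≈ 2.086 rad (119.5°).
Interpolate at f = 0.42 with slerp weights a = sin((1−f)δ)/sin δ ≈ 1.075, b = sin(fδ)/sin δ ≈ 0.883.
p = a·p₁ + b·p₂ ≈ (-0.640, -0.753, 0.153); φ = arcsin(p_z) ≈ 8.82°, λ = atan2(p_y, p_x) ≈ -130.38°.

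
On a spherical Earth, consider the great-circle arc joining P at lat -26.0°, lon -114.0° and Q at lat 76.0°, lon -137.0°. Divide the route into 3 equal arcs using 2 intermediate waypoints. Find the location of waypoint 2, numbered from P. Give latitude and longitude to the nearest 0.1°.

Convert each endpoint to a unit vector on the sphere (x = cos φ cos λ, y = cos φ sin λ, z = sin φ).
The central angle between the endpoints is δ = arccos(p₁·p₂) ≈ 1.798 rad (103.0°).
Interpolate at f = 2/3 with slerp weights a = sin((1−f)δ)/sin δ ≈ 0.579, b = sin(fδ)/sin δ ≈ 0.956.
p = a·p₁ + b·p₂ ≈ (-0.381, -0.633, 0.674); φ = arcsin(p_z) ≈ 42.37°, λ = atan2(p_y, p_x) ≈ -121.03°.

≈ lat 42.4°, lon -121.0°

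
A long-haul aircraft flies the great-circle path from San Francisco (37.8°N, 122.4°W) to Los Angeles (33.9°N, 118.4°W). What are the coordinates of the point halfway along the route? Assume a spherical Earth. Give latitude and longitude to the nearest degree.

≈ (36°N, 120°W)

The haversine formula gives a central angle δ ≈ 0.088 rad (5.1°) between the endpoints.
Interpolate at f = 1/2 with slerp weights a = sin((1−f)δ)/sin δ ≈ 0.500, b = sin(fδ)/sin δ ≈ 0.500.
p = a·p₁ + b·p₂ ≈ (-0.409, -0.699, 0.586); φ = arcsin(p_z) ≈ 35.87°, λ = atan2(p_y, p_x) ≈ -120.35°.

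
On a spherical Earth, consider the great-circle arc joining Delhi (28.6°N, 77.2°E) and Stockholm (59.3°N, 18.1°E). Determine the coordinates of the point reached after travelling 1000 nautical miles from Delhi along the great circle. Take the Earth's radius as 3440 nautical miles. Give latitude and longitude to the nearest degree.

Write both endpoints as unit vectors p₁, p₂ with components (cos φ cos λ, cos φ sin λ, sin φ).
The central angle between the endpoints is δ = arccos(p₁·p₂) ≈ 0.874 rad (50.1°). The total great-circle distance is δ·R ≈ 0.874 × 3440 ≈ 3006 nmi, so the target fraction is f = 1000/3006 ≈ 0.333.
Interpolate at f ≈ 0.333 with slerp weights a = sin((1−f)δ)/sin δ ≈ 0.718, b = sin(fδ)/sin δ ≈ 0.374.
p = a·p₁ + b·p₂ ≈ (0.321, 0.674, 0.665); φ = arcsin(p_z) ≈ 41.69°, λ = atan2(p_y, p_x) ≈ 64.53°.

≈ 42°N, 65°E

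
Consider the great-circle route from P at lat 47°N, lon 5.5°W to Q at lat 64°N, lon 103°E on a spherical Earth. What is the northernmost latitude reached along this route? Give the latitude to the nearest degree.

The great circle lies in the plane with unit normal n̂ = (p₁ × p₂)/|p₁ × p₂|.
Here n̂_z ≈ +0.343; the vertex latitude is φ_max = arccos|n̂_z| ≈ 69.9°.

≈ 70°N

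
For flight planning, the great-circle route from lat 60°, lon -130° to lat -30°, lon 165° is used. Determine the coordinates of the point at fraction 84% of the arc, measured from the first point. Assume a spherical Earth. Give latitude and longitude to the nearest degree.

≈ lat -15°, lon 173°

Convert each endpoint to a unit vector on the sphere (x = cos φ cos λ, y = cos φ sin λ, z = sin φ).
The central angle between the endpoints is δ = arccos(p₁·p₂) ≈ 1.823 rad (104.5°).
Interpolate at f = 0.84 with slerp weights a = sin((1−f)δ)/sin δ ≈ 0.297, b = sin(fδ)/sin δ ≈ 1.032.
p = a·p₁ + b·p₂ ≈ (-0.959, 0.118, -0.259); φ = arcsin(p_z) ≈ -14.99°, λ = atan2(p_y, p_x) ≈ 173.01°.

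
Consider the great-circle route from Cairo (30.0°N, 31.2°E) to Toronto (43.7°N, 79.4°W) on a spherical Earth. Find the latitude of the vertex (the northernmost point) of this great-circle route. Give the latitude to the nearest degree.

≈ 54°N

The great circle lies in the plane with unit normal n̂ = (p₁ × p₂)/|p₁ × p₂|.
Here n̂_z ≈ -0.591; the vertex latitude is φ_max = arccos|n̂_z| ≈ 53.8°.
Check via Clairaut: cos φ_max = |cos φ₁| · sin C = cos(30.0°)·sin(43.0°) ≈ 0.591, again giving ≈ 53.8°.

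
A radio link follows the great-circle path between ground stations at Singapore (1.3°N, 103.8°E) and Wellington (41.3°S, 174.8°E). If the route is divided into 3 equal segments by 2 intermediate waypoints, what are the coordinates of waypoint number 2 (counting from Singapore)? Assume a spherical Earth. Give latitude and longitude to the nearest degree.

≈ 31°S, 145°E

From cos δ = sin φ₁ sin φ₂ + cos φ₁ cos φ₂ cos Δλ, the central angle is δ ≈ 1.339 rad (76.7°).
Interpolate at f = 2/3 with slerp weights a = sin((1−f)δ)/sin δ ≈ 0.444, b = sin(fδ)/sin δ ≈ 0.800.
p = a·p₁ + b·p₂ ≈ (-0.704, 0.485, -0.518); φ = arcsin(p_z) ≈ -31.20°, λ = atan2(p_y, p_x) ≈ 145.45°.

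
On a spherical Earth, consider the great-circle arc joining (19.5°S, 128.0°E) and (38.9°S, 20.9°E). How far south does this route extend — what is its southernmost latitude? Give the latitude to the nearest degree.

≈ 45°S

The great circle lies in the plane with unit normal n̂ = (p₁ × p₂)/|p₁ × p₂|.
Here n̂_z ≈ -0.701; the vertex latitude is φ_max = arccos|n̂_z| ≈ 45.5°.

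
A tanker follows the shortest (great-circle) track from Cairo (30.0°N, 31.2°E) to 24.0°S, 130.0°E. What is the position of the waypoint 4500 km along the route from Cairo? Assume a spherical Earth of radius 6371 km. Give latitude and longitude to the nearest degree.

Convert each endpoint to a unit vector on the sphere (x = cos φ cos λ, y = cos φ sin λ, z = sin φ).
The central angle between the endpoints is δ = arccos(p₁·p₂) ≈ 1.901 rad (108.9°). The total great-circle distance is δ·R ≈ 1.901 × 6371 ≈ 12112 km, so the target fraction is f = 4500/12112 ≈ 0.372.
Interpolate at f ≈ 0.372 with slerp weights a = sin((1−f)δ)/sin δ ≈ 0.983, b = sin(fδ)/sin δ ≈ 0.686.
p = a·p₁ + b·p₂ ≈ (0.326, 0.921, 0.213); φ = arcsin(p_z) ≈ 12.27°, λ = atan2(p_y, p_x) ≈ 70.54°.

≈ 12°N, 71°E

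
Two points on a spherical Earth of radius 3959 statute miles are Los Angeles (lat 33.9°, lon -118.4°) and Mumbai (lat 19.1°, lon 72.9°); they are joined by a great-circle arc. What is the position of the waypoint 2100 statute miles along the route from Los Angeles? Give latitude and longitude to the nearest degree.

≈ lat 63°, lon -133°

Convert each endpoint to a unit vector on the sphere (x = cos φ cos λ, y = cos φ sin λ, z = sin φ).
The central angle between the endpoints is δ = arccos(p₁·p₂) ≈ 2.198 rad (125.9°). The total great-circle distance is δ·R ≈ 2.198 × 3959 ≈ 8701 mi, so the target fraction is f = 2100/8701 ≈ 0.241.
Interpolate at f ≈ 0.241 with slerp weights a = sin((1−f)δ)/sin δ ≈ 1.229, b = sin(fδ)/sin δ ≈ 0.625.
p = a·p₁ + b·p₂ ≈ (-0.312, -0.333, 0.890); φ = arcsin(p_z) ≈ 62.86°, λ = atan2(p_y, p_x) ≈ -133.09°.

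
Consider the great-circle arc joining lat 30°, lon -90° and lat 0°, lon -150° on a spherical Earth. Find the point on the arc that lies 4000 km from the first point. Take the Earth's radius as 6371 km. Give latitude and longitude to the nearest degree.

Convert each endpoint to a unit vector on the sphere (x = cos φ cos λ, y = cos φ sin λ, z = sin φ).
The central angle between the endpoints is δ = arccos(p₁·p₂) ≈ 1.123 rad (64.3°). The total great-circle distance is δ·R ≈ 1.123 × 6371 ≈ 7154 km, so the target fraction is f = 4000/7154 ≈ 0.559.
Interpolate at f ≈ 0.559 with slerp weights a = sin((1−f)δ)/sin δ ≈ 0.527, b = sin(fδ)/sin δ ≈ 0.652.
p = a·p₁ + b·p₂ ≈ (-0.564, -0.782, 0.264); φ = arcsin(p_z) ≈ 15.28°, λ = atan2(p_y, p_x) ≈ -125.81°.

≈ lat 15°, lon -126°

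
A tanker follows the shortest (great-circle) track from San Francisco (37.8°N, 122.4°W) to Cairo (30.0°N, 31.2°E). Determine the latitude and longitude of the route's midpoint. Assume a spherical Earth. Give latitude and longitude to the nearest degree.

≈ 71°N, 35°W

Write both endpoints as unit vectors p₁, p₂ with components (cos φ cos λ, cos φ sin λ, sin φ).
The central angle between the endpoints is δ = arccos(p₁·p₂) ≈ 1.882 rad (107.8°).
Interpolate at f = 1/2 with slerp weights a = sin((1−f)δ)/sin δ ≈ 0.849, b = sin(fδ)/sin δ ≈ 0.849.
p = a·p₁ + b·p₂ ≈ (0.269, -0.186, 0.945); φ = arcsin(p_z) ≈ 70.90°, λ = atan2(p_y, p_x) ≈ -34.55°.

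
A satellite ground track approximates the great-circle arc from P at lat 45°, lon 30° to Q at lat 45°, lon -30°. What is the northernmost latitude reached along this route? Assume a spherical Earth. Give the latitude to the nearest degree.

The great circle lies in the plane with unit normal n̂ = (p₁ × p₂)/|p₁ × p₂|.
Here n̂_z ≈ -0.655; the vertex latitude is φ_max = arccos|n̂_z| ≈ 49.1°.

≈ 49°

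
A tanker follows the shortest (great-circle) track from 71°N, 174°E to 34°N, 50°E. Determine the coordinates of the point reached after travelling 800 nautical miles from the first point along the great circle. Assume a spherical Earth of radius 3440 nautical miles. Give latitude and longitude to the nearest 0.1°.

≈ 76.0°N, 129.0°E

The haversine formula gives a central angle δ ≈ 1.183 rad (67.8°) between the endpoints. The total great-circle distance is δ·R ≈ 1.183 × 3440 ≈ 4071 nmi, so the target fraction is f = 800/4071 ≈ 0.197.
Interpolate at f ≈ 0.197 with slerp weights a = sin((1−f)δ)/sin δ ≈ 0.879, b = sin(fδ)/sin δ ≈ 0.249.
p = a·p₁ + b·p₂ ≈ (-0.152, 0.188, 0.970); φ = arcsin(p_z) ≈ 76.01°, λ = atan2(p_y, p_x) ≈ 128.95°.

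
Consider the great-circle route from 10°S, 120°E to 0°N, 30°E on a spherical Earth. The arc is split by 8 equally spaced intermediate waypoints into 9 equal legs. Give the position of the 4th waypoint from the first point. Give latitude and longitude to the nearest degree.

≈ 8°S, 80°E

Write both endpoints as unit vectors p₁, p₂ with components (cos φ cos λ, cos φ sin λ, sin φ).
The central angle between the endpoints is δ = arccos(p₁·p₂) ≈ 1.571 rad (90.0°).
Interpolate at f = 4/9 with slerp weights a = sin((1−f)δ)/sin δ ≈ 0.766, b = sin(fδ)/sin δ ≈ 0.643.
p = a·p₁ + b·p₂ ≈ (0.179, 0.975, -0.133); φ = arcsin(p_z) ≈ -7.64°, λ = atan2(p_y, p_x) ≈ 79.57°.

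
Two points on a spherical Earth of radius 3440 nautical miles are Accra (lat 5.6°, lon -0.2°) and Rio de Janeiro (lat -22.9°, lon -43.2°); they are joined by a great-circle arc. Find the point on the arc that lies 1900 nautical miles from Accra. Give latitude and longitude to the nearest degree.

≈ lat -13°, lon -26°

From cos δ = sin φ₁ sin φ₂ + cos φ₁ cos φ₂ cos Δλ, the central angle is δ ≈ 0.886 rad (50.8°). The total great-circle distance is δ·R ≈ 0.886 × 3440 ≈ 3048 nmi, so the target fraction is f = 1900/3048 ≈ 0.623.
Interpolate at f ≈ 0.623 with slerp weights a = sin((1−f)δ)/sin δ ≈ 0.423, b = sin(fδ)/sin δ ≈ 0.677.
p = a·p₁ + b·p₂ ≈ (0.876, -0.429, -0.222); φ = arcsin(p_z) ≈ -12.85°, λ = atan2(p_y, p_x) ≈ -26.08°.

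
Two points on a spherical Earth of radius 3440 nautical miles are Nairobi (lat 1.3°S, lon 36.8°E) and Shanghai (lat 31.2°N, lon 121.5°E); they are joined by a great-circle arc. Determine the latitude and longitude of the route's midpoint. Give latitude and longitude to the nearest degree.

From cos δ = sin φ₁ sin φ₂ + cos φ₁ cos φ₂ cos Δλ, the central angle is δ ≈ 1.504 rad (86.1°).
Interpolate at f = 1/2 with slerp weights a = sin((1−f)δ)/sin δ ≈ 0.684, b = sin(fδ)/sin δ ≈ 0.684.
p = a·p₁ + b·p₂ ≈ (0.242, 0.909, 0.339); φ = arcsin(p_z) ≈ 19.82°, λ = atan2(p_y, p_x) ≈ 75.09°.

≈ lat 20°N, lon 75°E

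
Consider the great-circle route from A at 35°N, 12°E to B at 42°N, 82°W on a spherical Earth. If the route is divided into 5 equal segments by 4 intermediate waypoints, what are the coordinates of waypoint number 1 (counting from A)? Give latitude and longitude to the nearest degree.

The haversine formula gives a central angle δ ≈ 1.222 rad (70.0°) between the endpoints.
Interpolate at f = 1/5 with slerp weights a = sin((1−f)δ)/sin δ ≈ 0.882, b = sin(fδ)/sin δ ≈ 0.258.
p = a·p₁ + b·p₂ ≈ (0.734, -0.039, 0.678); φ = arcsin(p_z) ≈ 42.72°, λ = atan2(p_y, p_x) ≈ -3.06°.

≈ 43°N, 3°W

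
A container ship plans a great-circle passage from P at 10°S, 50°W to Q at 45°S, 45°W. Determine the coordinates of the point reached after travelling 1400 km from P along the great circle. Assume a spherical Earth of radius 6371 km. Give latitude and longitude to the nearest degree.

Convert each endpoint to a unit vector on the sphere (x = cos φ cos λ, y = cos φ sin λ, z = sin φ).
The central angle between the endpoints is δ = arccos(p₁·p₂) ≈ 0.615 rad (35.3°). The total great-circle distance is δ·R ≈ 0.615 × 6371 ≈ 3921 km, so the target fraction is f = 1400/3921 ≈ 0.357.
Interpolate at f ≈ 0.357 with slerp weights a = sin((1−f)δ)/sin δ ≈ 0.668, b = sin(fδ)/sin δ ≈ 0.378.
p = a·p₁ + b·p₂ ≈ (0.611, -0.692, -0.383); φ = arcsin(p_z) ≈ -22.51°, λ = atan2(p_y, p_x) ≈ -48.56°.

≈ 23°S, 49°W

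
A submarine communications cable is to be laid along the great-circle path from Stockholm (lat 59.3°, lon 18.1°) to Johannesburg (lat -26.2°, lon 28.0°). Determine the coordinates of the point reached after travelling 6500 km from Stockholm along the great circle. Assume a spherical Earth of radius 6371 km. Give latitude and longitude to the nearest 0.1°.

From cos δ = sin φ₁ sin φ₂ + cos φ₁ cos φ₂ cos Δλ, the central angle is δ ≈ 1.499 rad (85.9°). The total great-circle distance is δ·R ≈ 1.499 × 6371 ≈ 9551 km, so the target fraction is f = 6500/9551 ≈ 0.681.
Interpolate at f ≈ 0.681 with slerp weights a = sin((1−f)δ)/sin δ ≈ 0.462, b = sin(fδ)/sin δ ≈ 0.854.
p = a·p₁ + b·p₂ ≈ (0.901, 0.433, 0.020); φ = arcsin(p_z) ≈ 1.14°, λ = atan2(p_y, p_x) ≈ 25.68°.

≈ lat 1.1°, lon 25.7°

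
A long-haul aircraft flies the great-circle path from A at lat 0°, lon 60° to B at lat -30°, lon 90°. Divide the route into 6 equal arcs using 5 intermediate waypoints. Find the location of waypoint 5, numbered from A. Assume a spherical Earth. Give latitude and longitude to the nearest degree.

Convert each endpoint to a unit vector on the sphere (x = cos φ cos λ, y = cos φ sin λ, z = sin φ).
The central angle between the endpoints is δ = arccos(p₁·p₂) ≈ 0.723 rad (41.4°).
Interpolate at f = 5/6 with slerp weights a = sin((1−f)δ)/sin δ ≈ 0.182, b = sin(fδ)/sin δ ≈ 0.857.
p = a·p₁ + b·p₂ ≈ (0.091, 0.899, -0.428); φ = arcsin(p_z) ≈ -25.36°, λ = atan2(p_y, p_x) ≈ 84.23°.

≈ lat -25°, lon 84°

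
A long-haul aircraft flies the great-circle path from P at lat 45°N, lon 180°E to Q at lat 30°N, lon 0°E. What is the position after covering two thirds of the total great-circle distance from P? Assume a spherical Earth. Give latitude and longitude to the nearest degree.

≈ lat 65°N, lon 0°E

The haversine formula gives a central angle δ ≈ 1.833 rad (105.0°) between the endpoints.
Interpolate at f = 2/3 with slerp weights a = sin((1−f)δ)/sin δ ≈ 0.594, b = sin(fδ)/sin δ ≈ 0.973.
p = a·p₁ + b·p₂ ≈ (0.423, 0.000, 0.906); φ = arcsin(p_z) ≈ 65.00°, λ = atan2(p_y, p_x) ≈ 0.00°.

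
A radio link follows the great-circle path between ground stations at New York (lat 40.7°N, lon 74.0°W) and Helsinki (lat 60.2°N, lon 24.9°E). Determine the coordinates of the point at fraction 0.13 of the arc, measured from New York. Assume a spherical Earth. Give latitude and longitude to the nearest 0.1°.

Write both endpoints as unit vectors p₁, p₂ with components (cos φ cos λ, cos φ sin λ, sin φ).
The central angle between the endpoints is δ = arccos(p₁·p₂) ≈ 1.038 rad (59.5°).
Interpolate at f = 0.13 with slerp weights a = sin((1−f)δ)/sin δ ≈ 0.912, b = sin(fδ)/sin δ ≈ 0.156.
p = a·p₁ + b·p₂ ≈ (0.261, -0.632, 0.730); φ = arcsin(p_z) ≈ 46.89°, λ = atan2(p_y, p_x) ≈ -67.56°.

≈ lat 46.9°N, lon 67.6°W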